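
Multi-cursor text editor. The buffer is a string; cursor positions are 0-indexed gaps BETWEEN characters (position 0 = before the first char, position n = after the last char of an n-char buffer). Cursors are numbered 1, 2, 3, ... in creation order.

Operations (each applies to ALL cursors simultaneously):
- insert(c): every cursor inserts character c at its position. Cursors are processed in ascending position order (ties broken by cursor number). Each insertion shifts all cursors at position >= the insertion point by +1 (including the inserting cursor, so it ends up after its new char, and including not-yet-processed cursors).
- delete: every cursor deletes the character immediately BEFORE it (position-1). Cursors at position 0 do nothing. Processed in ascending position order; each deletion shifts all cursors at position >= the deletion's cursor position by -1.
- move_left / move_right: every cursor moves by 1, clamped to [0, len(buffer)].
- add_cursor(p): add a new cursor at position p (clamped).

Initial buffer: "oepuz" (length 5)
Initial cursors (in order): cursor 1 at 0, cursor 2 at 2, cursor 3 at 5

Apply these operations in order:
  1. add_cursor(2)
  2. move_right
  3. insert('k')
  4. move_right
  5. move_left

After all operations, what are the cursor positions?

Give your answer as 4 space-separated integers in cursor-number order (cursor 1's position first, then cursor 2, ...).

After op 1 (add_cursor(2)): buffer="oepuz" (len 5), cursors c1@0 c2@2 c4@2 c3@5, authorship .....
After op 2 (move_right): buffer="oepuz" (len 5), cursors c1@1 c2@3 c4@3 c3@5, authorship .....
After op 3 (insert('k')): buffer="okepkkuzk" (len 9), cursors c1@2 c2@6 c4@6 c3@9, authorship .1..24..3
After op 4 (move_right): buffer="okepkkuzk" (len 9), cursors c1@3 c2@7 c4@7 c3@9, authorship .1..24..3
After op 5 (move_left): buffer="okepkkuzk" (len 9), cursors c1@2 c2@6 c4@6 c3@8, authorship .1..24..3

Answer: 2 6 8 6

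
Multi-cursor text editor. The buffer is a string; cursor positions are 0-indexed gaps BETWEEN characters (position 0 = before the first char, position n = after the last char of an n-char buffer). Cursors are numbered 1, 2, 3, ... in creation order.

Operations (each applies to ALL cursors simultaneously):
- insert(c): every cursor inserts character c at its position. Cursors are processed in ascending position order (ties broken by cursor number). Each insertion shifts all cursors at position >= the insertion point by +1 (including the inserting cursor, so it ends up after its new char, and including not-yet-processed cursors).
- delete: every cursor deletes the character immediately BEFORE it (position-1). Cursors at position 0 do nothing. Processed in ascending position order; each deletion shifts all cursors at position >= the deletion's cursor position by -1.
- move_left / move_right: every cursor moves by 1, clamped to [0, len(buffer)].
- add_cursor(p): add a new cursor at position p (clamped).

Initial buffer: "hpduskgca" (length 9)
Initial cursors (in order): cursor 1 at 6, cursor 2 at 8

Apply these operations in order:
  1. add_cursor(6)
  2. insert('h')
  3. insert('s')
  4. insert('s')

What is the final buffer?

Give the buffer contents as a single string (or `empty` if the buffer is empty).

Answer: hpduskhhssssgchssa

Derivation:
After op 1 (add_cursor(6)): buffer="hpduskgca" (len 9), cursors c1@6 c3@6 c2@8, authorship .........
After op 2 (insert('h')): buffer="hpduskhhgcha" (len 12), cursors c1@8 c3@8 c2@11, authorship ......13..2.
After op 3 (insert('s')): buffer="hpduskhhssgchsa" (len 15), cursors c1@10 c3@10 c2@14, authorship ......1313..22.
After op 4 (insert('s')): buffer="hpduskhhssssgchssa" (len 18), cursors c1@12 c3@12 c2@17, authorship ......131313..222.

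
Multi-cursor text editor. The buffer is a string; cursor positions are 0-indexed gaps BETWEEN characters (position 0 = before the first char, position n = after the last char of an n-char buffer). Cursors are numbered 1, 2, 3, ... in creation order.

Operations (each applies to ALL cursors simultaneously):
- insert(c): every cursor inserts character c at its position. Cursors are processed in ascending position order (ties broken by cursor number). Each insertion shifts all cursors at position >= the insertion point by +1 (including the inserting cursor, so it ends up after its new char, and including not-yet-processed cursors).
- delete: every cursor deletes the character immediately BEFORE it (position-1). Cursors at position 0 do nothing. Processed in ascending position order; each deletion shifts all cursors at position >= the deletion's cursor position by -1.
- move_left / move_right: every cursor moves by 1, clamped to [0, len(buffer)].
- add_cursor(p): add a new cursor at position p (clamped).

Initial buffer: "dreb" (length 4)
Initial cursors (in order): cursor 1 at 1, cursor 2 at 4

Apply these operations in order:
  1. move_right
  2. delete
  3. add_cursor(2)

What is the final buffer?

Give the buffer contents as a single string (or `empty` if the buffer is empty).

Answer: de

Derivation:
After op 1 (move_right): buffer="dreb" (len 4), cursors c1@2 c2@4, authorship ....
After op 2 (delete): buffer="de" (len 2), cursors c1@1 c2@2, authorship ..
After op 3 (add_cursor(2)): buffer="de" (len 2), cursors c1@1 c2@2 c3@2, authorship ..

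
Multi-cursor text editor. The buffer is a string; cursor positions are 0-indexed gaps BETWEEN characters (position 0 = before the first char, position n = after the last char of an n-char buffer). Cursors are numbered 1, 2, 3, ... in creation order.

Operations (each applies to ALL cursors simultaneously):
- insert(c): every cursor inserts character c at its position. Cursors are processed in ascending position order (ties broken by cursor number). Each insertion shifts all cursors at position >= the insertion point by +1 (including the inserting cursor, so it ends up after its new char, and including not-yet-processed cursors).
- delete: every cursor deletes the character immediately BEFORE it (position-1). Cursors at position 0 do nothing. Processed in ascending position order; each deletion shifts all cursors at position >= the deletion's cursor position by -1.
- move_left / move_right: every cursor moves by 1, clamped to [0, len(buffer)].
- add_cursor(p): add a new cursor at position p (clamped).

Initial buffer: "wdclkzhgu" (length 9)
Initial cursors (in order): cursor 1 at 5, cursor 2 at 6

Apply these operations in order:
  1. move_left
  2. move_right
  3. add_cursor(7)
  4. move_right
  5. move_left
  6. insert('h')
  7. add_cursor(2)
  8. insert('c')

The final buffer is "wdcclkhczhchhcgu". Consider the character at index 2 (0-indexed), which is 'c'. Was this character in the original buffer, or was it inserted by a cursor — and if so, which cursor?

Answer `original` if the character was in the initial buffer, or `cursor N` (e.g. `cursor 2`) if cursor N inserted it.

After op 1 (move_left): buffer="wdclkzhgu" (len 9), cursors c1@4 c2@5, authorship .........
After op 2 (move_right): buffer="wdclkzhgu" (len 9), cursors c1@5 c2@6, authorship .........
After op 3 (add_cursor(7)): buffer="wdclkzhgu" (len 9), cursors c1@5 c2@6 c3@7, authorship .........
After op 4 (move_right): buffer="wdclkzhgu" (len 9), cursors c1@6 c2@7 c3@8, authorship .........
After op 5 (move_left): buffer="wdclkzhgu" (len 9), cursors c1@5 c2@6 c3@7, authorship .........
After op 6 (insert('h')): buffer="wdclkhzhhhgu" (len 12), cursors c1@6 c2@8 c3@10, authorship .....1.2.3..
After op 7 (add_cursor(2)): buffer="wdclkhzhhhgu" (len 12), cursors c4@2 c1@6 c2@8 c3@10, authorship .....1.2.3..
After op 8 (insert('c')): buffer="wdcclkhczhchhcgu" (len 16), cursors c4@3 c1@8 c2@11 c3@14, authorship ..4...11.22.33..
Authorship (.=original, N=cursor N): . . 4 . . . 1 1 . 2 2 . 3 3 . .
Index 2: author = 4

Answer: cursor 4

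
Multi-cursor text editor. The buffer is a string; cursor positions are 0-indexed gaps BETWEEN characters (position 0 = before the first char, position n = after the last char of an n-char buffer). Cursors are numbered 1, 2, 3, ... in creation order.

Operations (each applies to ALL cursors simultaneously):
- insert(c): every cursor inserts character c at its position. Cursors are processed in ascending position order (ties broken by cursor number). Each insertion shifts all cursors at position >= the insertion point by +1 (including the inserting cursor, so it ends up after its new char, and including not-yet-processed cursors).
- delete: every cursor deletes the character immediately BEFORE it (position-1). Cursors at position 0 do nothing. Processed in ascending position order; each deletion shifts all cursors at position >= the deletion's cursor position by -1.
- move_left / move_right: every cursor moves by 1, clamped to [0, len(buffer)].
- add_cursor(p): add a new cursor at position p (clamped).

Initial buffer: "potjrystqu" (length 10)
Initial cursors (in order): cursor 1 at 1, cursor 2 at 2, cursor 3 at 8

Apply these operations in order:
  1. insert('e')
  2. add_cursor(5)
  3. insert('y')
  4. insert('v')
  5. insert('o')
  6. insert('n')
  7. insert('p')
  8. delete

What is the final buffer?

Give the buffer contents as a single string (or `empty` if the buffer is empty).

After op 1 (insert('e')): buffer="peoetjrystequ" (len 13), cursors c1@2 c2@4 c3@11, authorship .1.2......3..
After op 2 (add_cursor(5)): buffer="peoetjrystequ" (len 13), cursors c1@2 c2@4 c4@5 c3@11, authorship .1.2......3..
After op 3 (insert('y')): buffer="peyoeytyjrysteyqu" (len 17), cursors c1@3 c2@6 c4@8 c3@15, authorship .11.22.4.....33..
After op 4 (insert('v')): buffer="peyvoeyvtyvjrysteyvqu" (len 21), cursors c1@4 c2@8 c4@11 c3@19, authorship .111.222.44.....333..
After op 5 (insert('o')): buffer="peyvooeyvotyvojrysteyvoqu" (len 25), cursors c1@5 c2@10 c4@14 c3@23, authorship .1111.2222.444.....3333..
After op 6 (insert('n')): buffer="peyvonoeyvontyvonjrysteyvonqu" (len 29), cursors c1@6 c2@12 c4@17 c3@27, authorship .11111.22222.4444.....33333..
After op 7 (insert('p')): buffer="peyvonpoeyvonptyvonpjrysteyvonpqu" (len 33), cursors c1@7 c2@14 c4@20 c3@31, authorship .111111.222222.44444.....333333..
After op 8 (delete): buffer="peyvonoeyvontyvonjrysteyvonqu" (len 29), cursors c1@6 c2@12 c4@17 c3@27, authorship .11111.22222.4444.....33333..

Answer: peyvonoeyvontyvonjrysteyvonqu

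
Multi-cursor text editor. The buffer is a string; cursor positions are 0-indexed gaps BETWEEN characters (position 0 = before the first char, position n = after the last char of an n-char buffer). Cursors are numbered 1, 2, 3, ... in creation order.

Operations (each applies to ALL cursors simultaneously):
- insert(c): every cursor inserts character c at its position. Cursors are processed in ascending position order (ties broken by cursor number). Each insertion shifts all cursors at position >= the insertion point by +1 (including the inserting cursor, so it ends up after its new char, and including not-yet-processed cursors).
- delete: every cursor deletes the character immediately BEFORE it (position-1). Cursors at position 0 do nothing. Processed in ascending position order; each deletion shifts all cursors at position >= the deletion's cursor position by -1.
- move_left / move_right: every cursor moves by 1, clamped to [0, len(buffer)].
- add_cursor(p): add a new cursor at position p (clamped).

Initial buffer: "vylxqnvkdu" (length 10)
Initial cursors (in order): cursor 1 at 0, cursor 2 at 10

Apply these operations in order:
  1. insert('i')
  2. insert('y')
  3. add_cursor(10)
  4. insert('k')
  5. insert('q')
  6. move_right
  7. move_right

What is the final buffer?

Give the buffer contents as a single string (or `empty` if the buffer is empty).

After op 1 (insert('i')): buffer="ivylxqnvkdui" (len 12), cursors c1@1 c2@12, authorship 1..........2
After op 2 (insert('y')): buffer="iyvylxqnvkduiy" (len 14), cursors c1@2 c2@14, authorship 11..........22
After op 3 (add_cursor(10)): buffer="iyvylxqnvkduiy" (len 14), cursors c1@2 c3@10 c2@14, authorship 11..........22
After op 4 (insert('k')): buffer="iykvylxqnvkkduiyk" (len 17), cursors c1@3 c3@12 c2@17, authorship 111........3..222
After op 5 (insert('q')): buffer="iykqvylxqnvkkqduiykq" (len 20), cursors c1@4 c3@14 c2@20, authorship 1111........33..2222
After op 6 (move_right): buffer="iykqvylxqnvkkqduiykq" (len 20), cursors c1@5 c3@15 c2@20, authorship 1111........33..2222
After op 7 (move_right): buffer="iykqvylxqnvkkqduiykq" (len 20), cursors c1@6 c3@16 c2@20, authorship 1111........33..2222

Answer: iykqvylxqnvkkqduiykq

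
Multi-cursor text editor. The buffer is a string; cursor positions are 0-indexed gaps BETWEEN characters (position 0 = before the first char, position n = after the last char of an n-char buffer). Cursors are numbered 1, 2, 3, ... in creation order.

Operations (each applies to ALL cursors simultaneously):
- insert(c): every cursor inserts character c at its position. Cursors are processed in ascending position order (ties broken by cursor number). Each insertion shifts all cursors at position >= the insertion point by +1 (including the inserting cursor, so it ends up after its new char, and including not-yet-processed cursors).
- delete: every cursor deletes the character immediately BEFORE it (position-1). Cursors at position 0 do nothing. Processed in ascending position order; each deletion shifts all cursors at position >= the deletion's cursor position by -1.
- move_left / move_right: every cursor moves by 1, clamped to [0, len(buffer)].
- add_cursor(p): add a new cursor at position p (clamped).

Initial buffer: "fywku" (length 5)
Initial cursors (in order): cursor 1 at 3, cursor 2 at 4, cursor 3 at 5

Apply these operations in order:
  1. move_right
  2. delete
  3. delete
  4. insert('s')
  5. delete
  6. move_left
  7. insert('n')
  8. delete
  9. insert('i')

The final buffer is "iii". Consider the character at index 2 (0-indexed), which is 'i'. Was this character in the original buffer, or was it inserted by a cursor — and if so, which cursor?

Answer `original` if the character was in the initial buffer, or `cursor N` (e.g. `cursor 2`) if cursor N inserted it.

After op 1 (move_right): buffer="fywku" (len 5), cursors c1@4 c2@5 c3@5, authorship .....
After op 2 (delete): buffer="fy" (len 2), cursors c1@2 c2@2 c3@2, authorship ..
After op 3 (delete): buffer="" (len 0), cursors c1@0 c2@0 c3@0, authorship 
After op 4 (insert('s')): buffer="sss" (len 3), cursors c1@3 c2@3 c3@3, authorship 123
After op 5 (delete): buffer="" (len 0), cursors c1@0 c2@0 c3@0, authorship 
After op 6 (move_left): buffer="" (len 0), cursors c1@0 c2@0 c3@0, authorship 
After op 7 (insert('n')): buffer="nnn" (len 3), cursors c1@3 c2@3 c3@3, authorship 123
After op 8 (delete): buffer="" (len 0), cursors c1@0 c2@0 c3@0, authorship 
After op 9 (insert('i')): buffer="iii" (len 3), cursors c1@3 c2@3 c3@3, authorship 123
Authorship (.=original, N=cursor N): 1 2 3
Index 2: author = 3

Answer: cursor 3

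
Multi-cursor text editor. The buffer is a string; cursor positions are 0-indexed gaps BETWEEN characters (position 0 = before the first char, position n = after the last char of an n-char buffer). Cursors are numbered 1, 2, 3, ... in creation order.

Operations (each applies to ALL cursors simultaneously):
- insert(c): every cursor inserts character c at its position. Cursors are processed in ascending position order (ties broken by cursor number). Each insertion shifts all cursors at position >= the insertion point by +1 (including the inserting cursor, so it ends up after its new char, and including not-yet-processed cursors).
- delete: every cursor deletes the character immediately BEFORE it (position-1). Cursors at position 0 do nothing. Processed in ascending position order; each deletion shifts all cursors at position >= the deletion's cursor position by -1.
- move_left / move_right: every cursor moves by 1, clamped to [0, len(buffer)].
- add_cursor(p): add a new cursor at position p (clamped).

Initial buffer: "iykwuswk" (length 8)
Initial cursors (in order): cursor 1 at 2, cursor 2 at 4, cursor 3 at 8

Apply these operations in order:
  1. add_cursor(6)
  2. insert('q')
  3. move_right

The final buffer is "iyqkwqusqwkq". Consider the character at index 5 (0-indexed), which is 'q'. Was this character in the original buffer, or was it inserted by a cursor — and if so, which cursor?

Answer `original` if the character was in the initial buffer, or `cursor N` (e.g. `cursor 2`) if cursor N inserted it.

After op 1 (add_cursor(6)): buffer="iykwuswk" (len 8), cursors c1@2 c2@4 c4@6 c3@8, authorship ........
After op 2 (insert('q')): buffer="iyqkwqusqwkq" (len 12), cursors c1@3 c2@6 c4@9 c3@12, authorship ..1..2..4..3
After op 3 (move_right): buffer="iyqkwqusqwkq" (len 12), cursors c1@4 c2@7 c4@10 c3@12, authorship ..1..2..4..3
Authorship (.=original, N=cursor N): . . 1 . . 2 . . 4 . . 3
Index 5: author = 2

Answer: cursor 2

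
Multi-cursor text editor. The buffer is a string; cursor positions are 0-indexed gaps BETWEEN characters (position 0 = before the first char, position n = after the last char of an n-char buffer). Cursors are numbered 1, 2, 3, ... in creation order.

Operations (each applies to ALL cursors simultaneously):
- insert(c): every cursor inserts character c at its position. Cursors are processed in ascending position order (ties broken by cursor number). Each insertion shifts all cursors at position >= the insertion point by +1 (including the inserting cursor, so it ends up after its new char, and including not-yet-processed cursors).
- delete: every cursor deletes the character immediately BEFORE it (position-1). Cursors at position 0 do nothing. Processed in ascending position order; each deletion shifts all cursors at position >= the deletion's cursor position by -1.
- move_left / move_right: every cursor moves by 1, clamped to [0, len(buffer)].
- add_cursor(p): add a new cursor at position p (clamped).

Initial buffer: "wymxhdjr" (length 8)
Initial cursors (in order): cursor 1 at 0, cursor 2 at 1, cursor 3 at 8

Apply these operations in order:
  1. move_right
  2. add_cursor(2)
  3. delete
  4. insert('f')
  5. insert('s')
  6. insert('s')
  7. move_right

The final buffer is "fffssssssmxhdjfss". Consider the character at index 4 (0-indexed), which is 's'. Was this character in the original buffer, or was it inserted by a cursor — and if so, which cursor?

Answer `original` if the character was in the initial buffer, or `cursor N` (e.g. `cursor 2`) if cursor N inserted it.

After op 1 (move_right): buffer="wymxhdjr" (len 8), cursors c1@1 c2@2 c3@8, authorship ........
After op 2 (add_cursor(2)): buffer="wymxhdjr" (len 8), cursors c1@1 c2@2 c4@2 c3@8, authorship ........
After op 3 (delete): buffer="mxhdj" (len 5), cursors c1@0 c2@0 c4@0 c3@5, authorship .....
After op 4 (insert('f')): buffer="fffmxhdjf" (len 9), cursors c1@3 c2@3 c4@3 c3@9, authorship 124.....3
After op 5 (insert('s')): buffer="fffsssmxhdjfs" (len 13), cursors c1@6 c2@6 c4@6 c3@13, authorship 124124.....33
After op 6 (insert('s')): buffer="fffssssssmxhdjfss" (len 17), cursors c1@9 c2@9 c4@9 c3@17, authorship 124124124.....333
After op 7 (move_right): buffer="fffssssssmxhdjfss" (len 17), cursors c1@10 c2@10 c4@10 c3@17, authorship 124124124.....333
Authorship (.=original, N=cursor N): 1 2 4 1 2 4 1 2 4 . . . . . 3 3 3
Index 4: author = 2

Answer: cursor 2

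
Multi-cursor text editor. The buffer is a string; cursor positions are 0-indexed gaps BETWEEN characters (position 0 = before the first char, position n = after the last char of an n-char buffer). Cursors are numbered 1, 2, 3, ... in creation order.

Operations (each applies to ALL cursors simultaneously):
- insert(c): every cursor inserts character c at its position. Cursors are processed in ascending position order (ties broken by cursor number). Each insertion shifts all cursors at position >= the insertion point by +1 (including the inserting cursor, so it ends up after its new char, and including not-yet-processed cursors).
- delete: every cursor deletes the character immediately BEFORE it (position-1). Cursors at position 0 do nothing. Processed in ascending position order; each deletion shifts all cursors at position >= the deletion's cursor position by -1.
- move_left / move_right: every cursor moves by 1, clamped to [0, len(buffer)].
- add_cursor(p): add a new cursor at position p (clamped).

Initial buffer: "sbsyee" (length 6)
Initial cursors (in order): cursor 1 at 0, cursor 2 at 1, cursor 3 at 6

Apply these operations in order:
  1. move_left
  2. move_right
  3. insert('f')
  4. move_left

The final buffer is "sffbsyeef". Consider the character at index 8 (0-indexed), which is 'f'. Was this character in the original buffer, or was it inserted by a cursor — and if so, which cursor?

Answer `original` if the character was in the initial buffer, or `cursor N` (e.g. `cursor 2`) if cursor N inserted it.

Answer: cursor 3

Derivation:
After op 1 (move_left): buffer="sbsyee" (len 6), cursors c1@0 c2@0 c3@5, authorship ......
After op 2 (move_right): buffer="sbsyee" (len 6), cursors c1@1 c2@1 c3@6, authorship ......
After op 3 (insert('f')): buffer="sffbsyeef" (len 9), cursors c1@3 c2@3 c3@9, authorship .12.....3
After op 4 (move_left): buffer="sffbsyeef" (len 9), cursors c1@2 c2@2 c3@8, authorship .12.....3
Authorship (.=original, N=cursor N): . 1 2 . . . . . 3
Index 8: author = 3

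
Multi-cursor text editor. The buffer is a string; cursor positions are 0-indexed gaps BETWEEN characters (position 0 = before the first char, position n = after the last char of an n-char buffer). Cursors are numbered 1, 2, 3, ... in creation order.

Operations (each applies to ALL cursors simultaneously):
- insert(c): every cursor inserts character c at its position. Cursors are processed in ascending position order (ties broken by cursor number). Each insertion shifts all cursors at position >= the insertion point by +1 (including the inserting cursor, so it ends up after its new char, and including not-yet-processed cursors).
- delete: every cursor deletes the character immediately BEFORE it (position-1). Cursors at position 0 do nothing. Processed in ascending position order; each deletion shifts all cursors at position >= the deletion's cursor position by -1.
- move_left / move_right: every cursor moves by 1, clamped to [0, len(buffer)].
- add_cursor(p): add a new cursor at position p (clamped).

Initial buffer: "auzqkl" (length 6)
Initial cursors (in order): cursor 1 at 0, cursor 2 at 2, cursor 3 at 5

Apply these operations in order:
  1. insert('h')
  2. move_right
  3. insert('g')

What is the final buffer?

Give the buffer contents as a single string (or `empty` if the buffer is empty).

Answer: haguhzgqkhlg

Derivation:
After op 1 (insert('h')): buffer="hauhzqkhl" (len 9), cursors c1@1 c2@4 c3@8, authorship 1..2...3.
After op 2 (move_right): buffer="hauhzqkhl" (len 9), cursors c1@2 c2@5 c3@9, authorship 1..2...3.
After op 3 (insert('g')): buffer="haguhzgqkhlg" (len 12), cursors c1@3 c2@7 c3@12, authorship 1.1.2.2..3.3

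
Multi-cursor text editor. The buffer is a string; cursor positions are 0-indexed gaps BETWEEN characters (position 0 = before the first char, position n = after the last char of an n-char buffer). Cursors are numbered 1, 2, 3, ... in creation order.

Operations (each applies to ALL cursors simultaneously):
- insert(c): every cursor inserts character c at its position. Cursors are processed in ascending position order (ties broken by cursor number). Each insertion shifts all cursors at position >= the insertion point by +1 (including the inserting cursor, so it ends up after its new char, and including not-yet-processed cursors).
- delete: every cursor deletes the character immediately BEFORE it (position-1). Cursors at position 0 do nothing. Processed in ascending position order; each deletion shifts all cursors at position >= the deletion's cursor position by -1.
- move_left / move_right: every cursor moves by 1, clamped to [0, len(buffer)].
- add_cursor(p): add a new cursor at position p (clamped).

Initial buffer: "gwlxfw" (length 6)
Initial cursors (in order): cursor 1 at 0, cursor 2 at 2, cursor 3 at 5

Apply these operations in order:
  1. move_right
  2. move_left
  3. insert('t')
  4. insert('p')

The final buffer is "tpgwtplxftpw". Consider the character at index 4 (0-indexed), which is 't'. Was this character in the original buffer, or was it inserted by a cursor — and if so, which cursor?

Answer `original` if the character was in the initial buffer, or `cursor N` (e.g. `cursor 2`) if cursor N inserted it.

Answer: cursor 2

Derivation:
After op 1 (move_right): buffer="gwlxfw" (len 6), cursors c1@1 c2@3 c3@6, authorship ......
After op 2 (move_left): buffer="gwlxfw" (len 6), cursors c1@0 c2@2 c3@5, authorship ......
After op 3 (insert('t')): buffer="tgwtlxftw" (len 9), cursors c1@1 c2@4 c3@8, authorship 1..2...3.
After op 4 (insert('p')): buffer="tpgwtplxftpw" (len 12), cursors c1@2 c2@6 c3@11, authorship 11..22...33.
Authorship (.=original, N=cursor N): 1 1 . . 2 2 . . . 3 3 .
Index 4: author = 2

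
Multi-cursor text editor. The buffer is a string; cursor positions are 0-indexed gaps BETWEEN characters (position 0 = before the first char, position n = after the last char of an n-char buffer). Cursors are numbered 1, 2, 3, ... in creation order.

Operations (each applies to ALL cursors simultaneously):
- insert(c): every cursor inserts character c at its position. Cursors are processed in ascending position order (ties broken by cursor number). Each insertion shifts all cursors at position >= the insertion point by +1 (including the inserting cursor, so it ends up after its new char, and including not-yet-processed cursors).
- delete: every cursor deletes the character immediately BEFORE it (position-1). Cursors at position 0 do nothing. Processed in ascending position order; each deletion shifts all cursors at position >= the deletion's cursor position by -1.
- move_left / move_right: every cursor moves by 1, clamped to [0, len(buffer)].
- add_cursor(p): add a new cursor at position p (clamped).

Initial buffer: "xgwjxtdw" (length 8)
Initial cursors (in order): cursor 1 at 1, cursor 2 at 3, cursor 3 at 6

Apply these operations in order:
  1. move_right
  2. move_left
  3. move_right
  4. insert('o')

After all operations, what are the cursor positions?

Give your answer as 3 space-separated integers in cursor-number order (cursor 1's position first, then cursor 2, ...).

After op 1 (move_right): buffer="xgwjxtdw" (len 8), cursors c1@2 c2@4 c3@7, authorship ........
After op 2 (move_left): buffer="xgwjxtdw" (len 8), cursors c1@1 c2@3 c3@6, authorship ........
After op 3 (move_right): buffer="xgwjxtdw" (len 8), cursors c1@2 c2@4 c3@7, authorship ........
After op 4 (insert('o')): buffer="xgowjoxtdow" (len 11), cursors c1@3 c2@6 c3@10, authorship ..1..2...3.

Answer: 3 6 10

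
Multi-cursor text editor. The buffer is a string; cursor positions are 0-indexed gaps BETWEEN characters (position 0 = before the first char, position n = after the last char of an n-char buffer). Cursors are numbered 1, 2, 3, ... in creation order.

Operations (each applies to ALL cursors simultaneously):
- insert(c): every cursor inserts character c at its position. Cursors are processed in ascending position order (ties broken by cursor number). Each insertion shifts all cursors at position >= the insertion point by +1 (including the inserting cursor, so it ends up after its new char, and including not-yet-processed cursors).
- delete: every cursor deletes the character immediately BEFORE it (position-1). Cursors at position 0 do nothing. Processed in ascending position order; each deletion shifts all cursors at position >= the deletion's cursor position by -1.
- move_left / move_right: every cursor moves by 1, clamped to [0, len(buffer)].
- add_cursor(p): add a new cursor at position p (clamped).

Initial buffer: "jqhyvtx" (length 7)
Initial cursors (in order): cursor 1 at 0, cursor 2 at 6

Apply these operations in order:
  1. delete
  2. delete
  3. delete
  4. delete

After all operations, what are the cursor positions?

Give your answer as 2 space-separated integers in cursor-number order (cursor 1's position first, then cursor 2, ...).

Answer: 0 2

Derivation:
After op 1 (delete): buffer="jqhyvx" (len 6), cursors c1@0 c2@5, authorship ......
After op 2 (delete): buffer="jqhyx" (len 5), cursors c1@0 c2@4, authorship .....
After op 3 (delete): buffer="jqhx" (len 4), cursors c1@0 c2@3, authorship ....
After op 4 (delete): buffer="jqx" (len 3), cursors c1@0 c2@2, authorship ...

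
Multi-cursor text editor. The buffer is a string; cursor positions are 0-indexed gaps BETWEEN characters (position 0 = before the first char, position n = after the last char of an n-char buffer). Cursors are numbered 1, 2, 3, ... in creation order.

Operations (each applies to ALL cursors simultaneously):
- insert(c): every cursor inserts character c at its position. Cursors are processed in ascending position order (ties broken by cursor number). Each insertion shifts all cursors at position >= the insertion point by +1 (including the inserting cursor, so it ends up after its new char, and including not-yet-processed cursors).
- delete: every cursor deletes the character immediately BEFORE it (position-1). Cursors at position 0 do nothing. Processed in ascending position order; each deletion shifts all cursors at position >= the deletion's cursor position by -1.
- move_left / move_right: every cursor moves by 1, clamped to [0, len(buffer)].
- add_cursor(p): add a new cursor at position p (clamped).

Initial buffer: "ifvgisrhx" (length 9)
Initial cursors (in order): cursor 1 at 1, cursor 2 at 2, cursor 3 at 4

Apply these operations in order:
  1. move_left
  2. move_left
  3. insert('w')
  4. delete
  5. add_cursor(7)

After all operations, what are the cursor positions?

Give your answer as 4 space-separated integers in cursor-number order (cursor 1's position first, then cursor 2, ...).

Answer: 0 0 2 7

Derivation:
After op 1 (move_left): buffer="ifvgisrhx" (len 9), cursors c1@0 c2@1 c3@3, authorship .........
After op 2 (move_left): buffer="ifvgisrhx" (len 9), cursors c1@0 c2@0 c3@2, authorship .........
After op 3 (insert('w')): buffer="wwifwvgisrhx" (len 12), cursors c1@2 c2@2 c3@5, authorship 12..3.......
After op 4 (delete): buffer="ifvgisrhx" (len 9), cursors c1@0 c2@0 c3@2, authorship .........
After op 5 (add_cursor(7)): buffer="ifvgisrhx" (len 9), cursors c1@0 c2@0 c3@2 c4@7, authorship .........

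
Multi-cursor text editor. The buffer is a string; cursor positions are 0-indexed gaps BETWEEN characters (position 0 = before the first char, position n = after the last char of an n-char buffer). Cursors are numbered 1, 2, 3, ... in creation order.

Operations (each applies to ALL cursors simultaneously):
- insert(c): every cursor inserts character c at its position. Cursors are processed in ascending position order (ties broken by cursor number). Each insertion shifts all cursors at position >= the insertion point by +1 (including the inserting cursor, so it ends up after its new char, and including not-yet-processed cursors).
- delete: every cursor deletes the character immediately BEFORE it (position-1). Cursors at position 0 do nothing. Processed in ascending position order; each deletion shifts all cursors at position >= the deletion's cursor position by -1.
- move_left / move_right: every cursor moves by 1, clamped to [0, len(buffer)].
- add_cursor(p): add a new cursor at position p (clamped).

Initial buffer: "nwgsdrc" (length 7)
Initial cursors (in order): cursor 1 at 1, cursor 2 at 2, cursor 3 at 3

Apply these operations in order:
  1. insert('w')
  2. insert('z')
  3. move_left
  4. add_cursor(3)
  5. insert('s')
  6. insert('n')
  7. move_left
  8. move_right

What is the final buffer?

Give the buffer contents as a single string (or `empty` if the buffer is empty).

Answer: nwsnzsnwwsnzgwsnzsdrc

Derivation:
After op 1 (insert('w')): buffer="nwwwgwsdrc" (len 10), cursors c1@2 c2@4 c3@6, authorship .1.2.3....
After op 2 (insert('z')): buffer="nwzwwzgwzsdrc" (len 13), cursors c1@3 c2@6 c3@9, authorship .11.22.33....
After op 3 (move_left): buffer="nwzwwzgwzsdrc" (len 13), cursors c1@2 c2@5 c3@8, authorship .11.22.33....
After op 4 (add_cursor(3)): buffer="nwzwwzgwzsdrc" (len 13), cursors c1@2 c4@3 c2@5 c3@8, authorship .11.22.33....
After op 5 (insert('s')): buffer="nwszswwszgwszsdrc" (len 17), cursors c1@3 c4@5 c2@8 c3@12, authorship .1114.222.333....
After op 6 (insert('n')): buffer="nwsnzsnwwsnzgwsnzsdrc" (len 21), cursors c1@4 c4@7 c2@11 c3@16, authorship .111144.2222.3333....
After op 7 (move_left): buffer="nwsnzsnwwsnzgwsnzsdrc" (len 21), cursors c1@3 c4@6 c2@10 c3@15, authorship .111144.2222.3333....
After op 8 (move_right): buffer="nwsnzsnwwsnzgwsnzsdrc" (len 21), cursors c1@4 c4@7 c2@11 c3@16, authorship .111144.2222.3333....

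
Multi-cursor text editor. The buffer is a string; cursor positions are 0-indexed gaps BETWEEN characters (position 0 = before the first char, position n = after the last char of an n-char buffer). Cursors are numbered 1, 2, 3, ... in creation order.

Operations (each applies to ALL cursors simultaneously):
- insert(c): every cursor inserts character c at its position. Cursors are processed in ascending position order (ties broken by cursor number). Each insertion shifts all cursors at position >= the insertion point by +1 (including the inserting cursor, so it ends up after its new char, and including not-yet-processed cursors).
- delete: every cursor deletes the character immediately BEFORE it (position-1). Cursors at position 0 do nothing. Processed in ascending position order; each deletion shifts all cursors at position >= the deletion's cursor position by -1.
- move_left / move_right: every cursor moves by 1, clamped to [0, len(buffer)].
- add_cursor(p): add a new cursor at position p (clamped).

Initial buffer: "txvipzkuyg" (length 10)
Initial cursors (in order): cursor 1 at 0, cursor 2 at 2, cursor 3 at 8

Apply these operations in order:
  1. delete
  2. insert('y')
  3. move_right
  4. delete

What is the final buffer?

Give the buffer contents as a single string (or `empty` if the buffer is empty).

After op 1 (delete): buffer="tvipzkyg" (len 8), cursors c1@0 c2@1 c3@6, authorship ........
After op 2 (insert('y')): buffer="ytyvipzkyyg" (len 11), cursors c1@1 c2@3 c3@9, authorship 1.2.....3..
After op 3 (move_right): buffer="ytyvipzkyyg" (len 11), cursors c1@2 c2@4 c3@10, authorship 1.2.....3..
After op 4 (delete): buffer="yyipzkyg" (len 8), cursors c1@1 c2@2 c3@7, authorship 12....3.

Answer: yyipzkyg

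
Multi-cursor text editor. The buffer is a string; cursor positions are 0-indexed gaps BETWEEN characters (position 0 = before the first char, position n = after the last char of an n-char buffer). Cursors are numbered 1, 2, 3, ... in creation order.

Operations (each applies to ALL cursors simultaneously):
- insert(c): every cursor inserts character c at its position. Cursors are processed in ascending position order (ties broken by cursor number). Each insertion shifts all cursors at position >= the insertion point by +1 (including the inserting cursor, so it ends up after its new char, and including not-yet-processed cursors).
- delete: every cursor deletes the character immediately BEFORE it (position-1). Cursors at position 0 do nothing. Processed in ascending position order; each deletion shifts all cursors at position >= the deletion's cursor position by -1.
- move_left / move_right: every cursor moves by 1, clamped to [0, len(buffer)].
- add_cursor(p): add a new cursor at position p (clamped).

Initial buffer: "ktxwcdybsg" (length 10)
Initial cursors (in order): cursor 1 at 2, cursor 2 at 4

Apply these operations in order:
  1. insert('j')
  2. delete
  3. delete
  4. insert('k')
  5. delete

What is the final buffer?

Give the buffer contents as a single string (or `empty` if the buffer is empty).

Answer: kxcdybsg

Derivation:
After op 1 (insert('j')): buffer="ktjxwjcdybsg" (len 12), cursors c1@3 c2@6, authorship ..1..2......
After op 2 (delete): buffer="ktxwcdybsg" (len 10), cursors c1@2 c2@4, authorship ..........
After op 3 (delete): buffer="kxcdybsg" (len 8), cursors c1@1 c2@2, authorship ........
After op 4 (insert('k')): buffer="kkxkcdybsg" (len 10), cursors c1@2 c2@4, authorship .1.2......
After op 5 (delete): buffer="kxcdybsg" (len 8), cursors c1@1 c2@2, authorship ........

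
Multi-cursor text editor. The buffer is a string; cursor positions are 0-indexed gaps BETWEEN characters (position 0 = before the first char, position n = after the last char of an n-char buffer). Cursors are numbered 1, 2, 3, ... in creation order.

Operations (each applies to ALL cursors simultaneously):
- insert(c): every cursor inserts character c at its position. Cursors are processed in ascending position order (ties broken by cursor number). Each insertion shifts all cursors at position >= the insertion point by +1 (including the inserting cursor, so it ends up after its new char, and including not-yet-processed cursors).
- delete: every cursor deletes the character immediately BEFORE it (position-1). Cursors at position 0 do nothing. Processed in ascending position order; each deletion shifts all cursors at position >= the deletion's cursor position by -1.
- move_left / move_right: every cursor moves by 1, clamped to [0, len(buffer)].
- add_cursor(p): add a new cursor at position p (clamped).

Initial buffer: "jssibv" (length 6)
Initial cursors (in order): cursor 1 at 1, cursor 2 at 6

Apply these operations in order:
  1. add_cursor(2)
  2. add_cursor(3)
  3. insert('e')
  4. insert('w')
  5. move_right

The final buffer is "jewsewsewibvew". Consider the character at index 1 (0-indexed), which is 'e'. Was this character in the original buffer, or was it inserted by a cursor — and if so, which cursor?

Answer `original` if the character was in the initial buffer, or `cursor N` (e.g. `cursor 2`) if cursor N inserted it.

Answer: cursor 1

Derivation:
After op 1 (add_cursor(2)): buffer="jssibv" (len 6), cursors c1@1 c3@2 c2@6, authorship ......
After op 2 (add_cursor(3)): buffer="jssibv" (len 6), cursors c1@1 c3@2 c4@3 c2@6, authorship ......
After op 3 (insert('e')): buffer="jeseseibve" (len 10), cursors c1@2 c3@4 c4@6 c2@10, authorship .1.3.4...2
After op 4 (insert('w')): buffer="jewsewsewibvew" (len 14), cursors c1@3 c3@6 c4@9 c2@14, authorship .11.33.44...22
After op 5 (move_right): buffer="jewsewsewibvew" (len 14), cursors c1@4 c3@7 c4@10 c2@14, authorship .11.33.44...22
Authorship (.=original, N=cursor N): . 1 1 . 3 3 . 4 4 . . . 2 2
Index 1: author = 1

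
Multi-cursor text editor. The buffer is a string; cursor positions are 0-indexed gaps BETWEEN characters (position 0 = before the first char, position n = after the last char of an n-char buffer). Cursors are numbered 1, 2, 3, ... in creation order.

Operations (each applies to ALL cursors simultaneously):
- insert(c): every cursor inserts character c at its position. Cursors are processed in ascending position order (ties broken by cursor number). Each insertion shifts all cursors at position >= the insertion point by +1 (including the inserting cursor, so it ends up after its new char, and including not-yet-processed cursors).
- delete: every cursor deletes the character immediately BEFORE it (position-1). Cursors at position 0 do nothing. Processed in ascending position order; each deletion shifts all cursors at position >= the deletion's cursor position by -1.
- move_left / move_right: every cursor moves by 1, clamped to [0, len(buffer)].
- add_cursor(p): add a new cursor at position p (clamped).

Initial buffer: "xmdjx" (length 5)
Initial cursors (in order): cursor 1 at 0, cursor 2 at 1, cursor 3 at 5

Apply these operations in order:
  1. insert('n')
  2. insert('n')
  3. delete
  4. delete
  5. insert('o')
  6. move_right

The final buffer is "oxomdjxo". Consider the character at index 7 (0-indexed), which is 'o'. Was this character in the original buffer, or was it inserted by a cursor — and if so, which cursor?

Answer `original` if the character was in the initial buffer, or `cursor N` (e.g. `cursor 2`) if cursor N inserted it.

Answer: cursor 3

Derivation:
After op 1 (insert('n')): buffer="nxnmdjxn" (len 8), cursors c1@1 c2@3 c3@8, authorship 1.2....3
After op 2 (insert('n')): buffer="nnxnnmdjxnn" (len 11), cursors c1@2 c2@5 c3@11, authorship 11.22....33
After op 3 (delete): buffer="nxnmdjxn" (len 8), cursors c1@1 c2@3 c3@8, authorship 1.2....3
After op 4 (delete): buffer="xmdjx" (len 5), cursors c1@0 c2@1 c3@5, authorship .....
After op 5 (insert('o')): buffer="oxomdjxo" (len 8), cursors c1@1 c2@3 c3@8, authorship 1.2....3
After op 6 (move_right): buffer="oxomdjxo" (len 8), cursors c1@2 c2@4 c3@8, authorship 1.2....3
Authorship (.=original, N=cursor N): 1 . 2 . . . . 3
Index 7: author = 3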